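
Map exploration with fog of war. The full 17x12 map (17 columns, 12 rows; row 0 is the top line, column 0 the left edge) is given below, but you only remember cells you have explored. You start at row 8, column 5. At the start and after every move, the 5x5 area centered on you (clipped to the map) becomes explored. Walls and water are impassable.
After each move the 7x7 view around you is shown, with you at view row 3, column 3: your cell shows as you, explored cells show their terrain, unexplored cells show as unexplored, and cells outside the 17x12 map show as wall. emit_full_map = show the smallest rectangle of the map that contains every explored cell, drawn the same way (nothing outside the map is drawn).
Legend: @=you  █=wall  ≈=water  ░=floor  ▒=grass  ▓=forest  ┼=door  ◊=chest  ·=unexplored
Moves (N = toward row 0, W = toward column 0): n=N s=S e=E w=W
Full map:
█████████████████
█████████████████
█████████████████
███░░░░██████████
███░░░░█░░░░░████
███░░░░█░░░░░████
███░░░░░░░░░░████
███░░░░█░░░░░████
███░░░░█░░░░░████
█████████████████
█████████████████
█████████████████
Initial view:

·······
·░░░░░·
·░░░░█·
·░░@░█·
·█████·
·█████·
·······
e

·······
░░░░░░·
░░░░█░·
░░░@█░·
██████·
██████·
·······

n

·······
·░░░█░·
░░░░░░·
░░░@█░·
░░░░█░·
██████·
██████·

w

·······
·░░░░█░
·░░░░░░
·░░@░█░
·░░░░█░
·██████
·██████

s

·░░░░█░
·░░░░░░
·░░░░█░
·░░@░█░
·██████
·██████
·······

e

░░░░█░·
░░░░░░·
░░░░█░·
░░░@█░·
██████·
██████·
·······

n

·······
░░░░█░·
░░░░░░·
░░░@█░·
░░░░█░·
██████·
██████·

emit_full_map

░░░░█░
░░░░░░
░░░@█░
░░░░█░
██████
██████

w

·······
·░░░░█░
·░░░░░░
·░░@░█░
·░░░░█░
·██████
·██████

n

·······
·░░░░█·
·░░░░█░
·░░@░░░
·░░░░█░
·░░░░█░
·██████

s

·░░░░█·
·░░░░█░
·░░░░░░
·░░@░█░
·░░░░█░
·██████
·██████

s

·░░░░█░
·░░░░░░
·░░░░█░
·░░@░█░
·██████
·██████
·······

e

░░░░█░·
░░░░░░·
░░░░█░·
░░░@█░·
██████·
██████·
·······

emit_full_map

░░░░█·
░░░░█░
░░░░░░
░░░░█░
░░░@█░
██████
██████

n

░░░░█··
░░░░█░·
░░░░░░·
░░░@█░·
░░░░█░·
██████·
██████·

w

·░░░░█·
·░░░░█░
·░░░░░░
·░░@░█░
·░░░░█░
·██████
·██████


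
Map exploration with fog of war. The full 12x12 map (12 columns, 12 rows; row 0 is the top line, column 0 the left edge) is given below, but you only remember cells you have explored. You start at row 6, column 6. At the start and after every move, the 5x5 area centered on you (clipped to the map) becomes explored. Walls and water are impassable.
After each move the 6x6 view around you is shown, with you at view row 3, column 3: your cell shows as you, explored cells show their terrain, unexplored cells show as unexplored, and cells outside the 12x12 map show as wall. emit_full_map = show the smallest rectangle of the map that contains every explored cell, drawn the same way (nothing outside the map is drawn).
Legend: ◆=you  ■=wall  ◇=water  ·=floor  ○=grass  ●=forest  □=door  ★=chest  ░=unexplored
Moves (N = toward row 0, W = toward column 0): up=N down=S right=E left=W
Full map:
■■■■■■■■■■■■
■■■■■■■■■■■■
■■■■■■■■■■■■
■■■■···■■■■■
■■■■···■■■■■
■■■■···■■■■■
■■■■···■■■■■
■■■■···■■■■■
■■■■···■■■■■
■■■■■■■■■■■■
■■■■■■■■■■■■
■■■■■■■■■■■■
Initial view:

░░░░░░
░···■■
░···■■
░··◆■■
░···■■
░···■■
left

░░░░░░
░■···■
░■···■
░■·◆·■
░■···■
░■···■

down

░■···■
░■···■
░■···■
░■·◆·■
░■···■
░■■■■■

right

■···■■
■···■■
■···■■
■··◆■■
■···■■
■■■■■■

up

░░░░░░
■···■■
■···■■
■··◆■■
■···■■
■···■■

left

░░░░░░
░■···■
░■···■
░■·◆·■
░■···■
░■···■

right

░░░░░░
■···■■
■···■■
■··◆■■
■···■■
■···■■

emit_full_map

■···■■
■···■■
■··◆■■
■···■■
■···■■
■■■■■■

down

■···■■
■···■■
■···■■
■··◆■■
■···■■
■■■■■■

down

■···■■
■···■■
■···■■
■··◆■■
■■■■■■
░■■■■■


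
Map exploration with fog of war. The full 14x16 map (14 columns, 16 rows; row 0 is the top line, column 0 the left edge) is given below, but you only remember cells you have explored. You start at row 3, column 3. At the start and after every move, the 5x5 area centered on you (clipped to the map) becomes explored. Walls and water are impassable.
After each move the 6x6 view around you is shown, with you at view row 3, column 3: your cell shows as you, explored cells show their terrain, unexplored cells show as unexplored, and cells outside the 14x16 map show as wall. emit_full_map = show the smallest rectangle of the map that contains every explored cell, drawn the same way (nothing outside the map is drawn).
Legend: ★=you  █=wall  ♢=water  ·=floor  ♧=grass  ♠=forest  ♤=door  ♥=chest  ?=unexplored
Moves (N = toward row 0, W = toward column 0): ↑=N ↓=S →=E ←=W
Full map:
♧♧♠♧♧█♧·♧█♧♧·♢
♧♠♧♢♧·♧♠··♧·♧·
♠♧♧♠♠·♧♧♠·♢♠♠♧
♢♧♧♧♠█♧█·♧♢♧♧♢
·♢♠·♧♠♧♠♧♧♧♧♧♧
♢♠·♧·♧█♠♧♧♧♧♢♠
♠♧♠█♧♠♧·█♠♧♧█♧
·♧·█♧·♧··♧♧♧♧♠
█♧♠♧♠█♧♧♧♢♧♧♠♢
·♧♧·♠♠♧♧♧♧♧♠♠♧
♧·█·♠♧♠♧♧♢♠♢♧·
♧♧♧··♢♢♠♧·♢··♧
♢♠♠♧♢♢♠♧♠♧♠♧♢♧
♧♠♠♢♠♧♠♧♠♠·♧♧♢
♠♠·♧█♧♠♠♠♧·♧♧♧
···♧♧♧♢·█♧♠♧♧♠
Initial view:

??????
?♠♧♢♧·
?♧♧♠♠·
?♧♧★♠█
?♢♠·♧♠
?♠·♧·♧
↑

██████
?♧♠♧♧█
?♠♧♢♧·
?♧♧★♠·
?♧♧♧♠█
?♢♠·♧♠

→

██████
♧♠♧♧█♧
♠♧♢♧·♧
♧♧♠★·♧
♧♧♧♠█♧
♢♠·♧♠♧

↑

██████
██████
♧♠♧♧█♧
♠♧♢★·♧
♧♧♠♠·♧
♧♧♧♠█♧

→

██████
██████
♠♧♧█♧·
♧♢♧★♧♠
♧♠♠·♧♧
♧♧♠█♧█

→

██████
██████
♧♧█♧·♧
♢♧·★♠·
♠♠·♧♧♠
♧♠█♧█·

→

██████
██████
♧█♧·♧█
♧·♧★··
♠·♧♧♠·
♠█♧█·♧

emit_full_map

♧♠♧♧█♧·♧█
♠♧♢♧·♧★··
♧♧♠♠·♧♧♠·
♧♧♧♠█♧█·♧
♢♠·♧♠♧???
♠·♧·♧????

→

██████
██████
█♧·♧█♧
·♧♠★·♧
·♧♧♠·♢
█♧█·♧♢

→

██████
██████
♧·♧█♧♧
♧♠·★♧·
♧♧♠·♢♠
♧█·♧♢♧

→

██████
██████
·♧█♧♧·
♠··★·♧
♧♠·♢♠♠
█·♧♢♧♧

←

██████
██████
♧·♧█♧♧
♧♠·★♧·
♧♧♠·♢♠
♧█·♧♢♧

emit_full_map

♧♠♧♧█♧·♧█♧♧·
♠♧♢♧·♧♠·★♧·♧
♧♧♠♠·♧♧♠·♢♠♠
♧♧♧♠█♧█·♧♢♧♧
♢♠·♧♠♧??????
♠·♧·♧???????


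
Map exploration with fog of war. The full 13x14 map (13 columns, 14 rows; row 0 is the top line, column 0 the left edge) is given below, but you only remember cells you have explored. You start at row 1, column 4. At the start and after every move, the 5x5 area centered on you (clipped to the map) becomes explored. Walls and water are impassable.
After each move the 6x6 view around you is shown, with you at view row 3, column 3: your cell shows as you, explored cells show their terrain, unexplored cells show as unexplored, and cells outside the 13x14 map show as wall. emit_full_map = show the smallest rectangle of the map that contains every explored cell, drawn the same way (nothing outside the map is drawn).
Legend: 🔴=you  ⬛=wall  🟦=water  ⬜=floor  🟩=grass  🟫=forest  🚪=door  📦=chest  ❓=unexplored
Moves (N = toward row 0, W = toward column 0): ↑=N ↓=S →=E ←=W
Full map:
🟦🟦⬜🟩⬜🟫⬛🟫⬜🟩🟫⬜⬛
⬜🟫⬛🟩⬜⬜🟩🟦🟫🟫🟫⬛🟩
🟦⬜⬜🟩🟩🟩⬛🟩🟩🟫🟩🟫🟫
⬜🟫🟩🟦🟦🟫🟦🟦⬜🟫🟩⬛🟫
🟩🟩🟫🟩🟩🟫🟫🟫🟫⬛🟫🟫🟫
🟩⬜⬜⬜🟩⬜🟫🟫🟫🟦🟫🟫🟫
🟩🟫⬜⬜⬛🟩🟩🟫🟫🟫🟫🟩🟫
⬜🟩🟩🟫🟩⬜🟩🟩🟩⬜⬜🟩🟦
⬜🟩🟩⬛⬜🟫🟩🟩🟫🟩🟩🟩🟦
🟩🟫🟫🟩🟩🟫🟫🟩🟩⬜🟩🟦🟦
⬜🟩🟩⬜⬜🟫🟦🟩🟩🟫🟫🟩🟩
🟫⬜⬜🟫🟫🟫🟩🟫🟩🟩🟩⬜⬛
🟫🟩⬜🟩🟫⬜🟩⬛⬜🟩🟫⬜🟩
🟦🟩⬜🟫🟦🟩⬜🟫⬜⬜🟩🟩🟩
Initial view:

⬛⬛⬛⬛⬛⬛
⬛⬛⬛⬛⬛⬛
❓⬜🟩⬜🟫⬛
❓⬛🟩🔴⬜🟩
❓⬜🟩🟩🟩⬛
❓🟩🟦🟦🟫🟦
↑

⬛⬛⬛⬛⬛⬛
⬛⬛⬛⬛⬛⬛
⬛⬛⬛⬛⬛⬛
❓⬜🟩🔴🟫⬛
❓⬛🟩⬜⬜🟩
❓⬜🟩🟩🟩⬛

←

⬛⬛⬛⬛⬛⬛
⬛⬛⬛⬛⬛⬛
⬛⬛⬛⬛⬛⬛
❓🟦⬜🔴⬜🟫
❓🟫⬛🟩⬜⬜
❓⬜⬜🟩🟩🟩

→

⬛⬛⬛⬛⬛⬛
⬛⬛⬛⬛⬛⬛
⬛⬛⬛⬛⬛⬛
🟦⬜🟩🔴🟫⬛
🟫⬛🟩⬜⬜🟩
⬜⬜🟩🟩🟩⬛

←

⬛⬛⬛⬛⬛⬛
⬛⬛⬛⬛⬛⬛
⬛⬛⬛⬛⬛⬛
❓🟦⬜🔴⬜🟫
❓🟫⬛🟩⬜⬜
❓⬜⬜🟩🟩🟩

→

⬛⬛⬛⬛⬛⬛
⬛⬛⬛⬛⬛⬛
⬛⬛⬛⬛⬛⬛
🟦⬜🟩🔴🟫⬛
🟫⬛🟩⬜⬜🟩
⬜⬜🟩🟩🟩⬛

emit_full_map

🟦⬜🟩🔴🟫⬛
🟫⬛🟩⬜⬜🟩
⬜⬜🟩🟩🟩⬛
❓🟩🟦🟦🟫🟦


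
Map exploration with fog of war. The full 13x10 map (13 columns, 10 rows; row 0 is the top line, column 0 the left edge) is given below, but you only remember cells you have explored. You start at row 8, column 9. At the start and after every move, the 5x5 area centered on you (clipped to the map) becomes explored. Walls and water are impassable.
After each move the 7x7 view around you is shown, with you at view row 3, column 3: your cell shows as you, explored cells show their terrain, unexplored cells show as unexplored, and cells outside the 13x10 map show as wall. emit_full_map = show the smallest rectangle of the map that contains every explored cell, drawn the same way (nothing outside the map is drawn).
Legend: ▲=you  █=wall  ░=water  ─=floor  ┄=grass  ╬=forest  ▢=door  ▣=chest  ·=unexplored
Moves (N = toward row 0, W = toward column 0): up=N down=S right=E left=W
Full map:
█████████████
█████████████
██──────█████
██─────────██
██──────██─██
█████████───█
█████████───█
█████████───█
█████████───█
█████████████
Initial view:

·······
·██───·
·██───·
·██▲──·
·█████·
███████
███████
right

······█
██───██
██───██
██─▲─██
███████
███████
███████

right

·····██
█───███
█───███
█──▲███
███████
███████
███████

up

·····██
·───███
█───███
█──▲███
█───███
███████
███████

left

······█
·█───██
██───██
██─▲─██
██───██
███████
███████

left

·······
·██───█
·██───█
·██▲──█
·██───█
·██████
███████

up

·······
·─██─█·
·██───█
·██▲──█
·██───█
·██───█
·██████

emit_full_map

─██─█·
██───█
██▲──█
██───█
██───█
██████

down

·─██─█·
·██───█
·██───█
·██▲──█
·██───█
·██████
███████

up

·······
·─██─█·
·██───█
·██▲──█
·██───█
·██───█
·██████

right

······█
─██─███
██───██
██─▲─██
██───██
██───██
███████

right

·····██
██─████
█───███
█──▲███
█───███
█───███
███████

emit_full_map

─██─██
██───█
██──▲█
██───█
██───█
██████


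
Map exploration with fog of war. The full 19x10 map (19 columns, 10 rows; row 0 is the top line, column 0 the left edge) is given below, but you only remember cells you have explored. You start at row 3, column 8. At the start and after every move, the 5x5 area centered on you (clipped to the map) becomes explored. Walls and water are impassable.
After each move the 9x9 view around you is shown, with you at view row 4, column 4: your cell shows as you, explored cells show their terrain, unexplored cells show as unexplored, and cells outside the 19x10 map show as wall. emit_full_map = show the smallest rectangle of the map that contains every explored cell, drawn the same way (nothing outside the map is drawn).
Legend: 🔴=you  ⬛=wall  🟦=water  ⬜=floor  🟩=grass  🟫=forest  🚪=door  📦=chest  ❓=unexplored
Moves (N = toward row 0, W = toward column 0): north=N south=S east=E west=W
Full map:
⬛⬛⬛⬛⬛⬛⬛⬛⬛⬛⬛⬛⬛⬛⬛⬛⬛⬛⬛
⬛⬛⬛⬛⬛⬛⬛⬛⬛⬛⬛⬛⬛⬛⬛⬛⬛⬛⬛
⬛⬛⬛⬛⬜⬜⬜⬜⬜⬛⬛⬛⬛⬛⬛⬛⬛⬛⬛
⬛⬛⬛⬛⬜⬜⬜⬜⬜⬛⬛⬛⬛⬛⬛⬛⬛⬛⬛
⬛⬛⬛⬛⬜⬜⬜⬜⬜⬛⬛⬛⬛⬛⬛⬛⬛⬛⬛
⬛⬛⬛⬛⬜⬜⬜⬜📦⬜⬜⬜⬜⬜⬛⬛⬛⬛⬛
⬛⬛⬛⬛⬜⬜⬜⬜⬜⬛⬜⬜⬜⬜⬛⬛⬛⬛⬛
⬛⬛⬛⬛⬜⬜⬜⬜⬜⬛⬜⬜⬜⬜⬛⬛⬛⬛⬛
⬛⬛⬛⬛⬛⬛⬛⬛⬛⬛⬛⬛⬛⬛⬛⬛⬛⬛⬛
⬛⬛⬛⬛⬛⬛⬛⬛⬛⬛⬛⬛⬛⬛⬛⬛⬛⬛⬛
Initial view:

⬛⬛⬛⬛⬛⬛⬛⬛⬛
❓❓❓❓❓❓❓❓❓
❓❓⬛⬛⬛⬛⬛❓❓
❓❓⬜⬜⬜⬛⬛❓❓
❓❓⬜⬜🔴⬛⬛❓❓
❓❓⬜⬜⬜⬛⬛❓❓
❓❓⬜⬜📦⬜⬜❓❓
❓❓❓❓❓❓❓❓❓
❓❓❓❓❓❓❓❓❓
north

⬛⬛⬛⬛⬛⬛⬛⬛⬛
⬛⬛⬛⬛⬛⬛⬛⬛⬛
❓❓⬛⬛⬛⬛⬛❓❓
❓❓⬛⬛⬛⬛⬛❓❓
❓❓⬜⬜🔴⬛⬛❓❓
❓❓⬜⬜⬜⬛⬛❓❓
❓❓⬜⬜⬜⬛⬛❓❓
❓❓⬜⬜📦⬜⬜❓❓
❓❓❓❓❓❓❓❓❓

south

⬛⬛⬛⬛⬛⬛⬛⬛⬛
❓❓⬛⬛⬛⬛⬛❓❓
❓❓⬛⬛⬛⬛⬛❓❓
❓❓⬜⬜⬜⬛⬛❓❓
❓❓⬜⬜🔴⬛⬛❓❓
❓❓⬜⬜⬜⬛⬛❓❓
❓❓⬜⬜📦⬜⬜❓❓
❓❓❓❓❓❓❓❓❓
❓❓❓❓❓❓❓❓❓

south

❓❓⬛⬛⬛⬛⬛❓❓
❓❓⬛⬛⬛⬛⬛❓❓
❓❓⬜⬜⬜⬛⬛❓❓
❓❓⬜⬜⬜⬛⬛❓❓
❓❓⬜⬜🔴⬛⬛❓❓
❓❓⬜⬜📦⬜⬜❓❓
❓❓⬜⬜⬜⬛⬜❓❓
❓❓❓❓❓❓❓❓❓
❓❓❓❓❓❓❓❓❓

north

⬛⬛⬛⬛⬛⬛⬛⬛⬛
❓❓⬛⬛⬛⬛⬛❓❓
❓❓⬛⬛⬛⬛⬛❓❓
❓❓⬜⬜⬜⬛⬛❓❓
❓❓⬜⬜🔴⬛⬛❓❓
❓❓⬜⬜⬜⬛⬛❓❓
❓❓⬜⬜📦⬜⬜❓❓
❓❓⬜⬜⬜⬛⬜❓❓
❓❓❓❓❓❓❓❓❓

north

⬛⬛⬛⬛⬛⬛⬛⬛⬛
⬛⬛⬛⬛⬛⬛⬛⬛⬛
❓❓⬛⬛⬛⬛⬛❓❓
❓❓⬛⬛⬛⬛⬛❓❓
❓❓⬜⬜🔴⬛⬛❓❓
❓❓⬜⬜⬜⬛⬛❓❓
❓❓⬜⬜⬜⬛⬛❓❓
❓❓⬜⬜📦⬜⬜❓❓
❓❓⬜⬜⬜⬛⬜❓❓

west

⬛⬛⬛⬛⬛⬛⬛⬛⬛
⬛⬛⬛⬛⬛⬛⬛⬛⬛
❓❓⬛⬛⬛⬛⬛⬛❓
❓❓⬛⬛⬛⬛⬛⬛❓
❓❓⬜⬜🔴⬜⬛⬛❓
❓❓⬜⬜⬜⬜⬛⬛❓
❓❓⬜⬜⬜⬜⬛⬛❓
❓❓❓⬜⬜📦⬜⬜❓
❓❓❓⬜⬜⬜⬛⬜❓

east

⬛⬛⬛⬛⬛⬛⬛⬛⬛
⬛⬛⬛⬛⬛⬛⬛⬛⬛
❓⬛⬛⬛⬛⬛⬛❓❓
❓⬛⬛⬛⬛⬛⬛❓❓
❓⬜⬜⬜🔴⬛⬛❓❓
❓⬜⬜⬜⬜⬛⬛❓❓
❓⬜⬜⬜⬜⬛⬛❓❓
❓❓⬜⬜📦⬜⬜❓❓
❓❓⬜⬜⬜⬛⬜❓❓

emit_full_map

⬛⬛⬛⬛⬛⬛
⬛⬛⬛⬛⬛⬛
⬜⬜⬜🔴⬛⬛
⬜⬜⬜⬜⬛⬛
⬜⬜⬜⬜⬛⬛
❓⬜⬜📦⬜⬜
❓⬜⬜⬜⬛⬜

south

⬛⬛⬛⬛⬛⬛⬛⬛⬛
❓⬛⬛⬛⬛⬛⬛❓❓
❓⬛⬛⬛⬛⬛⬛❓❓
❓⬜⬜⬜⬜⬛⬛❓❓
❓⬜⬜⬜🔴⬛⬛❓❓
❓⬜⬜⬜⬜⬛⬛❓❓
❓❓⬜⬜📦⬜⬜❓❓
❓❓⬜⬜⬜⬛⬜❓❓
❓❓❓❓❓❓❓❓❓

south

❓⬛⬛⬛⬛⬛⬛❓❓
❓⬛⬛⬛⬛⬛⬛❓❓
❓⬜⬜⬜⬜⬛⬛❓❓
❓⬜⬜⬜⬜⬛⬛❓❓
❓⬜⬜⬜🔴⬛⬛❓❓
❓❓⬜⬜📦⬜⬜❓❓
❓❓⬜⬜⬜⬛⬜❓❓
❓❓❓❓❓❓❓❓❓
❓❓❓❓❓❓❓❓❓

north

⬛⬛⬛⬛⬛⬛⬛⬛⬛
❓⬛⬛⬛⬛⬛⬛❓❓
❓⬛⬛⬛⬛⬛⬛❓❓
❓⬜⬜⬜⬜⬛⬛❓❓
❓⬜⬜⬜🔴⬛⬛❓❓
❓⬜⬜⬜⬜⬛⬛❓❓
❓❓⬜⬜📦⬜⬜❓❓
❓❓⬜⬜⬜⬛⬜❓❓
❓❓❓❓❓❓❓❓❓

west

⬛⬛⬛⬛⬛⬛⬛⬛⬛
❓❓⬛⬛⬛⬛⬛⬛❓
❓❓⬛⬛⬛⬛⬛⬛❓
❓❓⬜⬜⬜⬜⬛⬛❓
❓❓⬜⬜🔴⬜⬛⬛❓
❓❓⬜⬜⬜⬜⬛⬛❓
❓❓⬜⬜⬜📦⬜⬜❓
❓❓❓⬜⬜⬜⬛⬜❓
❓❓❓❓❓❓❓❓❓

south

❓❓⬛⬛⬛⬛⬛⬛❓
❓❓⬛⬛⬛⬛⬛⬛❓
❓❓⬜⬜⬜⬜⬛⬛❓
❓❓⬜⬜⬜⬜⬛⬛❓
❓❓⬜⬜🔴⬜⬛⬛❓
❓❓⬜⬜⬜📦⬜⬜❓
❓❓⬜⬜⬜⬜⬛⬜❓
❓❓❓❓❓❓❓❓❓
❓❓❓❓❓❓❓❓❓

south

❓❓⬛⬛⬛⬛⬛⬛❓
❓❓⬜⬜⬜⬜⬛⬛❓
❓❓⬜⬜⬜⬜⬛⬛❓
❓❓⬜⬜⬜⬜⬛⬛❓
❓❓⬜⬜🔴📦⬜⬜❓
❓❓⬜⬜⬜⬜⬛⬜❓
❓❓⬜⬜⬜⬜⬛❓❓
❓❓❓❓❓❓❓❓❓
❓❓❓❓❓❓❓❓❓

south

❓❓⬜⬜⬜⬜⬛⬛❓
❓❓⬜⬜⬜⬜⬛⬛❓
❓❓⬜⬜⬜⬜⬛⬛❓
❓❓⬜⬜⬜📦⬜⬜❓
❓❓⬜⬜🔴⬜⬛⬜❓
❓❓⬜⬜⬜⬜⬛❓❓
❓❓⬛⬛⬛⬛⬛❓❓
❓❓❓❓❓❓❓❓❓
⬛⬛⬛⬛⬛⬛⬛⬛⬛

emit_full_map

⬛⬛⬛⬛⬛⬛
⬛⬛⬛⬛⬛⬛
⬜⬜⬜⬜⬛⬛
⬜⬜⬜⬜⬛⬛
⬜⬜⬜⬜⬛⬛
⬜⬜⬜📦⬜⬜
⬜⬜🔴⬜⬛⬜
⬜⬜⬜⬜⬛❓
⬛⬛⬛⬛⬛❓

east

❓⬜⬜⬜⬜⬛⬛❓❓
❓⬜⬜⬜⬜⬛⬛❓❓
❓⬜⬜⬜⬜⬛⬛❓❓
❓⬜⬜⬜📦⬜⬜❓❓
❓⬜⬜⬜🔴⬛⬜❓❓
❓⬜⬜⬜⬜⬛⬜❓❓
❓⬛⬛⬛⬛⬛⬛❓❓
❓❓❓❓❓❓❓❓❓
⬛⬛⬛⬛⬛⬛⬛⬛⬛

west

❓❓⬜⬜⬜⬜⬛⬛❓
❓❓⬜⬜⬜⬜⬛⬛❓
❓❓⬜⬜⬜⬜⬛⬛❓
❓❓⬜⬜⬜📦⬜⬜❓
❓❓⬜⬜🔴⬜⬛⬜❓
❓❓⬜⬜⬜⬜⬛⬜❓
❓❓⬛⬛⬛⬛⬛⬛❓
❓❓❓❓❓❓❓❓❓
⬛⬛⬛⬛⬛⬛⬛⬛⬛

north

❓❓⬛⬛⬛⬛⬛⬛❓
❓❓⬜⬜⬜⬜⬛⬛❓
❓❓⬜⬜⬜⬜⬛⬛❓
❓❓⬜⬜⬜⬜⬛⬛❓
❓❓⬜⬜🔴📦⬜⬜❓
❓❓⬜⬜⬜⬜⬛⬜❓
❓❓⬜⬜⬜⬜⬛⬜❓
❓❓⬛⬛⬛⬛⬛⬛❓
❓❓❓❓❓❓❓❓❓

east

❓⬛⬛⬛⬛⬛⬛❓❓
❓⬜⬜⬜⬜⬛⬛❓❓
❓⬜⬜⬜⬜⬛⬛❓❓
❓⬜⬜⬜⬜⬛⬛❓❓
❓⬜⬜⬜🔴⬜⬜❓❓
❓⬜⬜⬜⬜⬛⬜❓❓
❓⬜⬜⬜⬜⬛⬜❓❓
❓⬛⬛⬛⬛⬛⬛❓❓
❓❓❓❓❓❓❓❓❓

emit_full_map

⬛⬛⬛⬛⬛⬛
⬛⬛⬛⬛⬛⬛
⬜⬜⬜⬜⬛⬛
⬜⬜⬜⬜⬛⬛
⬜⬜⬜⬜⬛⬛
⬜⬜⬜🔴⬜⬜
⬜⬜⬜⬜⬛⬜
⬜⬜⬜⬜⬛⬜
⬛⬛⬛⬛⬛⬛


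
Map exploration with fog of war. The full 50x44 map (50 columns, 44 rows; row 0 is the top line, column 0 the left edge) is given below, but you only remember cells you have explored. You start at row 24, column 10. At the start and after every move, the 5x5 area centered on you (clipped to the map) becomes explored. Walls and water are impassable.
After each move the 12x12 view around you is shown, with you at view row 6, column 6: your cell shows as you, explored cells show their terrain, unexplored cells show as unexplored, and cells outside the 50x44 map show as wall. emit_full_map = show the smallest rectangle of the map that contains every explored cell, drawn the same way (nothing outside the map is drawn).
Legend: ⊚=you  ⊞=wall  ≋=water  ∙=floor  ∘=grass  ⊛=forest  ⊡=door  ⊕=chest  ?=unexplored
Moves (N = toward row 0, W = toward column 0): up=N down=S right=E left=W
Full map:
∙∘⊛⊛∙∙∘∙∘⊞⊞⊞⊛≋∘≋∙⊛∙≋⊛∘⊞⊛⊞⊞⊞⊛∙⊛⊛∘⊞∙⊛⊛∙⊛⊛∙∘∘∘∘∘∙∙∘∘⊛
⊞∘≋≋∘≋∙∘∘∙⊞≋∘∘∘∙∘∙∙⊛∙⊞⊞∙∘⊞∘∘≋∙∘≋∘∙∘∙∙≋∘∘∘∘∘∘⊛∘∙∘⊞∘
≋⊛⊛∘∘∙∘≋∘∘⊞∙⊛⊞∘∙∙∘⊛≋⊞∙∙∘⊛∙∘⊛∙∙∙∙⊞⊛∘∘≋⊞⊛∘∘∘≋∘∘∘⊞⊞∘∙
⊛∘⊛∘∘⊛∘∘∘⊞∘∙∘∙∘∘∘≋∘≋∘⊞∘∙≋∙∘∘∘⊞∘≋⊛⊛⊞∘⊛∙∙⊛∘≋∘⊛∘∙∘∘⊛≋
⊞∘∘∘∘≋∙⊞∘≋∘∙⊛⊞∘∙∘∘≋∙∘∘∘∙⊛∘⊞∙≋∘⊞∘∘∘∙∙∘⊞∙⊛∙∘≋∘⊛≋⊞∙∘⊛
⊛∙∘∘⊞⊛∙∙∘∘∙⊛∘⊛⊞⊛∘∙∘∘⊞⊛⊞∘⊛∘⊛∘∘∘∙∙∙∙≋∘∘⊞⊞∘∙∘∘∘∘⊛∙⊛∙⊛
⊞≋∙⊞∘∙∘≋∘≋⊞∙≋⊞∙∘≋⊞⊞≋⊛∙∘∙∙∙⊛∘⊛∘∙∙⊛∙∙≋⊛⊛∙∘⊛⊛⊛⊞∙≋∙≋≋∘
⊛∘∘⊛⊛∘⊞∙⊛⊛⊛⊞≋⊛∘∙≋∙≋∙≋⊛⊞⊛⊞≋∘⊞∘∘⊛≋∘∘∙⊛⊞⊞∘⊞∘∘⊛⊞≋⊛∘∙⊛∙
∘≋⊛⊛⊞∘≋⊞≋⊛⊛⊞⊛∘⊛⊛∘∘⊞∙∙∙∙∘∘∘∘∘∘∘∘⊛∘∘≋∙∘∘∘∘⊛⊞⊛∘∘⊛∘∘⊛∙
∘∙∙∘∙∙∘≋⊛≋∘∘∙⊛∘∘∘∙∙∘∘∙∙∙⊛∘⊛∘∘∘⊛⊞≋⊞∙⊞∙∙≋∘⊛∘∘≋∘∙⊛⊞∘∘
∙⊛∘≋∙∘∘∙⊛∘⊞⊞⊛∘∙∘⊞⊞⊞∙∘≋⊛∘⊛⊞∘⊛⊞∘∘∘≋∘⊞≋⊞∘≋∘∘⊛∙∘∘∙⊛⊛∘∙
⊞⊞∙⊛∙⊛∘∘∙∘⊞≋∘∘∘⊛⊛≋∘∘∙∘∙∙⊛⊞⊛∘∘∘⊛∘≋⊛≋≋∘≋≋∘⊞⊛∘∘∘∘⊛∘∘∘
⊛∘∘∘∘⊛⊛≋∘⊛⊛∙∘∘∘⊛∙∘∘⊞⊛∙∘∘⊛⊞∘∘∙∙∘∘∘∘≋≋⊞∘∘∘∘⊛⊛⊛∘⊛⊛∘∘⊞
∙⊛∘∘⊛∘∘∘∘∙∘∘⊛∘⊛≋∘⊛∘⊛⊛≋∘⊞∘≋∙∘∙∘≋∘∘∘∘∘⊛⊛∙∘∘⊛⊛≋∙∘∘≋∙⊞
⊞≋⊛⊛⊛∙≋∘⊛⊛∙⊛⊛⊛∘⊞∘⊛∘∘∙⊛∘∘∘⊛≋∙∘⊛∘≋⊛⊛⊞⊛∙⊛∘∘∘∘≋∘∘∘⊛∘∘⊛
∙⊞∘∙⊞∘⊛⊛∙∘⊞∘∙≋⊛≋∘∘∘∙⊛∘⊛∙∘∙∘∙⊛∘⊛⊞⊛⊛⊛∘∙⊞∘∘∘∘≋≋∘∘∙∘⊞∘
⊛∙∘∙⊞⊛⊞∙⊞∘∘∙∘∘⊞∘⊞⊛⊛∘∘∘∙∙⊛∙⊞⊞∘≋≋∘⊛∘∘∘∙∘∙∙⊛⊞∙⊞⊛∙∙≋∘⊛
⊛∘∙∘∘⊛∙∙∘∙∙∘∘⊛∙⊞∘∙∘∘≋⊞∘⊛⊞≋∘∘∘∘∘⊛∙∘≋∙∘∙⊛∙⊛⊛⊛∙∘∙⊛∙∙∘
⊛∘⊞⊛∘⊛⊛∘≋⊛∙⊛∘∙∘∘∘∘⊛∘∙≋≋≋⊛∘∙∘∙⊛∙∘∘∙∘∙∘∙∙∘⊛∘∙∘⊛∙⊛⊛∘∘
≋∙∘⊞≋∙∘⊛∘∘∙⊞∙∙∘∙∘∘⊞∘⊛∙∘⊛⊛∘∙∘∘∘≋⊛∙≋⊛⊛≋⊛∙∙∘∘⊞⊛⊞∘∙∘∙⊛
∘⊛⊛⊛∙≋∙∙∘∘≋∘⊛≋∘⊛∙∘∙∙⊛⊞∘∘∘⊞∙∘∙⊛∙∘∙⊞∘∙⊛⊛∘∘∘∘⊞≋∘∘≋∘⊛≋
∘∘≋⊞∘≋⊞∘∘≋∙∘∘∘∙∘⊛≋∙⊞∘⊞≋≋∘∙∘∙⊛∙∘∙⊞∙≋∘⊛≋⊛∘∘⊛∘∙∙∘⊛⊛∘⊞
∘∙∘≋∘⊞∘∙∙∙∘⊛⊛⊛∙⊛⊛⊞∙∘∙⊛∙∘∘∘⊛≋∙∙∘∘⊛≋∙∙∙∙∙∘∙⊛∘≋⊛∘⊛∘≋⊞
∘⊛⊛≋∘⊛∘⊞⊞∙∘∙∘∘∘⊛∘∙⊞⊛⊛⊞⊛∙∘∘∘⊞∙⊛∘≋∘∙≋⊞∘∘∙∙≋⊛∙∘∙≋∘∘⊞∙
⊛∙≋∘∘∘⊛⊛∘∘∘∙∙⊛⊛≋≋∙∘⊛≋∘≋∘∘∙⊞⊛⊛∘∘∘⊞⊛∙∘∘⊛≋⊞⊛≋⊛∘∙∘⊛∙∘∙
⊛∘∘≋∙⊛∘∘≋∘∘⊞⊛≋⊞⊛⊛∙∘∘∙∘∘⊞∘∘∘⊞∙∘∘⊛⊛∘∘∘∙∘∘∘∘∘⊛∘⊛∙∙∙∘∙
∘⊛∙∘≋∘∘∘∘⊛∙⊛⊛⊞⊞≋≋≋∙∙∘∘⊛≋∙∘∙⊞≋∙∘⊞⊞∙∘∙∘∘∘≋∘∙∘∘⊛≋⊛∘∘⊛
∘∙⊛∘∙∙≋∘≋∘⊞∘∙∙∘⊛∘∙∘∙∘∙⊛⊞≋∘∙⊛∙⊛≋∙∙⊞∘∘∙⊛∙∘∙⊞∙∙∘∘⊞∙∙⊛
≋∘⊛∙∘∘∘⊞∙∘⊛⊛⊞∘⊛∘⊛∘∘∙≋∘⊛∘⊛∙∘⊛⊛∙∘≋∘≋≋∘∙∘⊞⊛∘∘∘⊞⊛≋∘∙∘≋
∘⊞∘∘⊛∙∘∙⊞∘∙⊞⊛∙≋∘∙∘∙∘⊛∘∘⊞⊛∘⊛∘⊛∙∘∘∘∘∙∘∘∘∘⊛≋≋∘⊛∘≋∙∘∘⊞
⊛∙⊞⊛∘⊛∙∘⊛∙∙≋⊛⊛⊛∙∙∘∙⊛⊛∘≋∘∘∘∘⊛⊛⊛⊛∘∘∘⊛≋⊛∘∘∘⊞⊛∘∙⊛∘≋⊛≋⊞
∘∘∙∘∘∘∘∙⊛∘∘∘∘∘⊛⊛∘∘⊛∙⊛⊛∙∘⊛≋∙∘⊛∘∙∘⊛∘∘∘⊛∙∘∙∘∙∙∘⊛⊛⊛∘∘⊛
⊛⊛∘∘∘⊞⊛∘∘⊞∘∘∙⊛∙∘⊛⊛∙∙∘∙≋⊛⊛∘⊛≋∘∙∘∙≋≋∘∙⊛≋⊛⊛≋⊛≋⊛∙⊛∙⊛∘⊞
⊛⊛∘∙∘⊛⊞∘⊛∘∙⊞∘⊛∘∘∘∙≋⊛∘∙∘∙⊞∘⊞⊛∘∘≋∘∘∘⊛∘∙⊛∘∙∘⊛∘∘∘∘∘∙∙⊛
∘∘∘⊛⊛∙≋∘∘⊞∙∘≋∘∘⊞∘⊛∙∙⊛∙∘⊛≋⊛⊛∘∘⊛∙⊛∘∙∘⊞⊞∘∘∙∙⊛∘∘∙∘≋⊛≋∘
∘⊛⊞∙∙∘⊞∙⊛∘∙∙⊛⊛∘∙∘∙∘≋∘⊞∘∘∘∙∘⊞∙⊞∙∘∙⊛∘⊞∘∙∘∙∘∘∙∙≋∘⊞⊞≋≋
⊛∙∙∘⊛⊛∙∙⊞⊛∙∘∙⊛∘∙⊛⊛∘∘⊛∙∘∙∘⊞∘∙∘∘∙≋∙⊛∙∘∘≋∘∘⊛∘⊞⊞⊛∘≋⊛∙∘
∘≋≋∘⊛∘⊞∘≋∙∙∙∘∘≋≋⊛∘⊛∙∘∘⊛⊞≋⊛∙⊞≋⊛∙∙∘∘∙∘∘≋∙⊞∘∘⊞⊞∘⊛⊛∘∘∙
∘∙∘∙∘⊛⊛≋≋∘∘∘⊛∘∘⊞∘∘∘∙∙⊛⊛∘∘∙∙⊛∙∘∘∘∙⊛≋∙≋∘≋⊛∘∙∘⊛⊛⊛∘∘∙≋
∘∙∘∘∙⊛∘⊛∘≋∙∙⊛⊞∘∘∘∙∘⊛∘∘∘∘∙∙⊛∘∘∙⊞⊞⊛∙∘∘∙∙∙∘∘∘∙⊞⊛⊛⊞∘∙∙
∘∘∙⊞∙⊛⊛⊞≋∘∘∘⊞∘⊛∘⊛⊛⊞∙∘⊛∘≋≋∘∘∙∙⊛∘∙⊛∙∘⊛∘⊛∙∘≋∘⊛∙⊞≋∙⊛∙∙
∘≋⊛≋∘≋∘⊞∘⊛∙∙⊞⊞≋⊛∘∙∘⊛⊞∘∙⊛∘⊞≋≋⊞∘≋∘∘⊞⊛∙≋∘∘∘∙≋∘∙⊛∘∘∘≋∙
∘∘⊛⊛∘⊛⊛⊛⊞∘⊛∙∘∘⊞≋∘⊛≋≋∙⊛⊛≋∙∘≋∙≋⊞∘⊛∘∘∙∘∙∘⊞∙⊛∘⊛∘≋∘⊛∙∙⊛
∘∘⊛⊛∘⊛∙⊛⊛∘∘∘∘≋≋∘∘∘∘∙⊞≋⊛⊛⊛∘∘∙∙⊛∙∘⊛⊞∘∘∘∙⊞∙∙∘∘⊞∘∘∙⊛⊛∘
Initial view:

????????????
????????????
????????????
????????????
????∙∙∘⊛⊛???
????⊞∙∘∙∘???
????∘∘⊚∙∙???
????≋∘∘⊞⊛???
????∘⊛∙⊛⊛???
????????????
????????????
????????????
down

????????????
????????????
????????????
????∙∙∘⊛⊛???
????⊞∙∘∙∘???
????∘∘∘∙∙???
????≋∘⊚⊞⊛???
????∘⊛∙⊛⊛???
????≋∘⊞∘∙???
????????????
????????????
????????????

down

????????????
????????????
????∙∙∘⊛⊛???
????⊞∙∘∙∘???
????∘∘∘∙∙???
????≋∘∘⊞⊛???
????∘⊛⊚⊛⊛???
????≋∘⊞∘∙???
????∙∘⊛⊛⊞???
????????????
????????????
????????????

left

????????????
????????????
?????∙∙∘⊛⊛??
?????⊞∙∘∙∘??
????⊛∘∘∘∙∙??
????∘≋∘∘⊞⊛??
????∘∘⊚∙⊛⊛??
????∘≋∘⊞∘∙??
????⊞∙∘⊛⊛⊞??
????????????
????????????
????????????

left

????????????
????????????
??????∙∙∘⊛⊛?
??????⊞∙∘∙∘?
????⊛⊛∘∘∘∙∙?
????∘∘≋∘∘⊞⊛?
????∘∘⊚⊛∙⊛⊛?
????≋∘≋∘⊞∘∙?
????∘⊞∙∘⊛⊛⊞?
????????????
????????????
????????????

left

????????????
????????????
???????∙∙∘⊛⊛
???????⊞∙∘∙∘
????∘⊛⊛∘∘∘∙∙
????⊛∘∘≋∘∘⊞⊛
????∘∘⊚∘⊛∙⊛⊛
????∙≋∘≋∘⊞∘∙
????∘∘⊞∙∘⊛⊛⊞
????????????
????????????
????????????

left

????????????
????????????
????????∙∙∘⊛
????????⊞∙∘∙
????∘∘⊛⊛∘∘∘∙
????∙⊛∘∘≋∘∘⊞
????≋∘⊚∘∘⊛∙⊛
????∙∙≋∘≋∘⊞∘
????∘∘∘⊞∙∘⊛⊛
????????????
????????????
????????????

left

⊞???????????
⊞???????????
⊞????????∙∙∘
⊞????????⊞∙∘
⊞???∘∘∘⊛⊛∘∘∘
⊞???≋∙⊛∘∘≋∘∘
⊞???∘≋⊚∘∘∘⊛∙
⊞???∘∙∙≋∘≋∘⊞
⊞???∙∘∘∘⊞∙∘⊛
⊞???????????
⊞???????????
⊞???????????

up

⊞???????????
⊞???????????
⊞???????????
⊞????????∙∙∘
⊞???≋∘⊛∘⊞⊞∙∘
⊞???∘∘∘⊛⊛∘∘∘
⊞???≋∙⊚∘∘≋∘∘
⊞???∘≋∘∘∘∘⊛∙
⊞???∘∙∙≋∘≋∘⊞
⊞???∙∘∘∘⊞∙∘⊛
⊞???????????
⊞???????????

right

????????????
????????????
????????????
????????∙∙∘⊛
???≋∘⊛∘⊞⊞∙∘∙
???∘∘∘⊛⊛∘∘∘∙
???≋∙⊛⊚∘≋∘∘⊞
???∘≋∘∘∘∘⊛∙⊛
???∘∙∙≋∘≋∘⊞∘
???∙∘∘∘⊞∙∘⊛⊛
????????????
????????????

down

????????????
????????????
????????∙∙∘⊛
???≋∘⊛∘⊞⊞∙∘∙
???∘∘∘⊛⊛∘∘∘∙
???≋∙⊛∘∘≋∘∘⊞
???∘≋∘⊚∘∘⊛∙⊛
???∘∙∙≋∘≋∘⊞∘
???∙∘∘∘⊞∙∘⊛⊛
????????????
????????????
????????????

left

⊞???????????
⊞???????????
⊞????????∙∙∘
⊞???≋∘⊛∘⊞⊞∙∘
⊞???∘∘∘⊛⊛∘∘∘
⊞???≋∙⊛∘∘≋∘∘
⊞???∘≋⊚∘∘∘⊛∙
⊞???∘∙∙≋∘≋∘⊞
⊞???∙∘∘∘⊞∙∘⊛
⊞???????????
⊞???????????
⊞???????????

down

⊞???????????
⊞????????∙∙∘
⊞???≋∘⊛∘⊞⊞∙∘
⊞???∘∘∘⊛⊛∘∘∘
⊞???≋∙⊛∘∘≋∘∘
⊞???∘≋∘∘∘∘⊛∙
⊞???∘∙⊚≋∘≋∘⊞
⊞???∙∘∘∘⊞∙∘⊛
⊞???∘⊛∙∘∙???
⊞???????????
⊞???????????
⊞???????????

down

⊞????????∙∙∘
⊞???≋∘⊛∘⊞⊞∙∘
⊞???∘∘∘⊛⊛∘∘∘
⊞???≋∙⊛∘∘≋∘∘
⊞???∘≋∘∘∘∘⊛∙
⊞???∘∙∙≋∘≋∘⊞
⊞???∙∘⊚∘⊞∙∘⊛
⊞???∘⊛∙∘∙???
⊞???⊛∘⊛∙∘???
⊞???????????
⊞???????????
⊞???????????

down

⊞???≋∘⊛∘⊞⊞∙∘
⊞???∘∘∘⊛⊛∘∘∘
⊞???≋∙⊛∘∘≋∘∘
⊞???∘≋∘∘∘∘⊛∙
⊞???∘∙∙≋∘≋∘⊞
⊞???∙∘∘∘⊞∙∘⊛
⊞???∘⊛⊚∘∙???
⊞???⊛∘⊛∙∘???
⊞???∘∘∘∘∙???
⊞???????????
⊞???????????
⊞???????????

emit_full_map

?????∙∙∘⊛⊛
≋∘⊛∘⊞⊞∙∘∙∘
∘∘∘⊛⊛∘∘∘∙∙
≋∙⊛∘∘≋∘∘⊞⊛
∘≋∘∘∘∘⊛∙⊛⊛
∘∙∙≋∘≋∘⊞∘∙
∙∘∘∘⊞∙∘⊛⊛⊞
∘⊛⊚∘∙?????
⊛∘⊛∙∘?????
∘∘∘∘∙?????

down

⊞???∘∘∘⊛⊛∘∘∘
⊞???≋∙⊛∘∘≋∘∘
⊞???∘≋∘∘∘∘⊛∙
⊞???∘∙∙≋∘≋∘⊞
⊞???∙∘∘∘⊞∙∘⊛
⊞???∘⊛∙∘∙???
⊞???⊛∘⊚∙∘???
⊞???∘∘∘∘∙???
⊞???∘∘⊞⊛∘???
⊞???????????
⊞???????????
⊞???????????

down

⊞???≋∙⊛∘∘≋∘∘
⊞???∘≋∘∘∘∘⊛∙
⊞???∘∙∙≋∘≋∘⊞
⊞???∙∘∘∘⊞∙∘⊛
⊞???∘⊛∙∘∙???
⊞???⊛∘⊛∙∘???
⊞???∘∘⊚∘∙???
⊞???∘∘⊞⊛∘???
⊞???∙∘⊛⊞∘???
⊞???????????
⊞???????????
⊞???????????

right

???≋∙⊛∘∘≋∘∘⊞
???∘≋∘∘∘∘⊛∙⊛
???∘∙∙≋∘≋∘⊞∘
???∙∘∘∘⊞∙∘⊛⊛
???∘⊛∙∘∙⊞???
???⊛∘⊛∙∘⊛???
???∘∘∘⊚∙⊛???
???∘∘⊞⊛∘∘???
???∙∘⊛⊞∘⊛???
????????????
????????????
????????????

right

??≋∙⊛∘∘≋∘∘⊞⊛
??∘≋∘∘∘∘⊛∙⊛⊛
??∘∙∙≋∘≋∘⊞∘∙
??∙∘∘∘⊞∙∘⊛⊛⊞
??∘⊛∙∘∙⊞∘???
??⊛∘⊛∙∘⊛∙???
??∘∘∘∘⊚⊛∘???
??∘∘⊞⊛∘∘⊞???
??∙∘⊛⊞∘⊛∘???
????????????
????????????
????????????

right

?≋∙⊛∘∘≋∘∘⊞⊛?
?∘≋∘∘∘∘⊛∙⊛⊛?
?∘∙∙≋∘≋∘⊞∘∙?
?∙∘∘∘⊞∙∘⊛⊛⊞?
?∘⊛∙∘∙⊞∘∙???
?⊛∘⊛∙∘⊛∙∙???
?∘∘∘∘∙⊚∘∘???
?∘∘⊞⊛∘∘⊞∘???
?∙∘⊛⊞∘⊛∘∙???
????????????
????????????
????????????

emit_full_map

?????∙∙∘⊛⊛
≋∘⊛∘⊞⊞∙∘∙∘
∘∘∘⊛⊛∘∘∘∙∙
≋∙⊛∘∘≋∘∘⊞⊛
∘≋∘∘∘∘⊛∙⊛⊛
∘∙∙≋∘≋∘⊞∘∙
∙∘∘∘⊞∙∘⊛⊛⊞
∘⊛∙∘∙⊞∘∙??
⊛∘⊛∙∘⊛∙∙??
∘∘∘∘∙⊚∘∘??
∘∘⊞⊛∘∘⊞∘??
∙∘⊛⊞∘⊛∘∙??


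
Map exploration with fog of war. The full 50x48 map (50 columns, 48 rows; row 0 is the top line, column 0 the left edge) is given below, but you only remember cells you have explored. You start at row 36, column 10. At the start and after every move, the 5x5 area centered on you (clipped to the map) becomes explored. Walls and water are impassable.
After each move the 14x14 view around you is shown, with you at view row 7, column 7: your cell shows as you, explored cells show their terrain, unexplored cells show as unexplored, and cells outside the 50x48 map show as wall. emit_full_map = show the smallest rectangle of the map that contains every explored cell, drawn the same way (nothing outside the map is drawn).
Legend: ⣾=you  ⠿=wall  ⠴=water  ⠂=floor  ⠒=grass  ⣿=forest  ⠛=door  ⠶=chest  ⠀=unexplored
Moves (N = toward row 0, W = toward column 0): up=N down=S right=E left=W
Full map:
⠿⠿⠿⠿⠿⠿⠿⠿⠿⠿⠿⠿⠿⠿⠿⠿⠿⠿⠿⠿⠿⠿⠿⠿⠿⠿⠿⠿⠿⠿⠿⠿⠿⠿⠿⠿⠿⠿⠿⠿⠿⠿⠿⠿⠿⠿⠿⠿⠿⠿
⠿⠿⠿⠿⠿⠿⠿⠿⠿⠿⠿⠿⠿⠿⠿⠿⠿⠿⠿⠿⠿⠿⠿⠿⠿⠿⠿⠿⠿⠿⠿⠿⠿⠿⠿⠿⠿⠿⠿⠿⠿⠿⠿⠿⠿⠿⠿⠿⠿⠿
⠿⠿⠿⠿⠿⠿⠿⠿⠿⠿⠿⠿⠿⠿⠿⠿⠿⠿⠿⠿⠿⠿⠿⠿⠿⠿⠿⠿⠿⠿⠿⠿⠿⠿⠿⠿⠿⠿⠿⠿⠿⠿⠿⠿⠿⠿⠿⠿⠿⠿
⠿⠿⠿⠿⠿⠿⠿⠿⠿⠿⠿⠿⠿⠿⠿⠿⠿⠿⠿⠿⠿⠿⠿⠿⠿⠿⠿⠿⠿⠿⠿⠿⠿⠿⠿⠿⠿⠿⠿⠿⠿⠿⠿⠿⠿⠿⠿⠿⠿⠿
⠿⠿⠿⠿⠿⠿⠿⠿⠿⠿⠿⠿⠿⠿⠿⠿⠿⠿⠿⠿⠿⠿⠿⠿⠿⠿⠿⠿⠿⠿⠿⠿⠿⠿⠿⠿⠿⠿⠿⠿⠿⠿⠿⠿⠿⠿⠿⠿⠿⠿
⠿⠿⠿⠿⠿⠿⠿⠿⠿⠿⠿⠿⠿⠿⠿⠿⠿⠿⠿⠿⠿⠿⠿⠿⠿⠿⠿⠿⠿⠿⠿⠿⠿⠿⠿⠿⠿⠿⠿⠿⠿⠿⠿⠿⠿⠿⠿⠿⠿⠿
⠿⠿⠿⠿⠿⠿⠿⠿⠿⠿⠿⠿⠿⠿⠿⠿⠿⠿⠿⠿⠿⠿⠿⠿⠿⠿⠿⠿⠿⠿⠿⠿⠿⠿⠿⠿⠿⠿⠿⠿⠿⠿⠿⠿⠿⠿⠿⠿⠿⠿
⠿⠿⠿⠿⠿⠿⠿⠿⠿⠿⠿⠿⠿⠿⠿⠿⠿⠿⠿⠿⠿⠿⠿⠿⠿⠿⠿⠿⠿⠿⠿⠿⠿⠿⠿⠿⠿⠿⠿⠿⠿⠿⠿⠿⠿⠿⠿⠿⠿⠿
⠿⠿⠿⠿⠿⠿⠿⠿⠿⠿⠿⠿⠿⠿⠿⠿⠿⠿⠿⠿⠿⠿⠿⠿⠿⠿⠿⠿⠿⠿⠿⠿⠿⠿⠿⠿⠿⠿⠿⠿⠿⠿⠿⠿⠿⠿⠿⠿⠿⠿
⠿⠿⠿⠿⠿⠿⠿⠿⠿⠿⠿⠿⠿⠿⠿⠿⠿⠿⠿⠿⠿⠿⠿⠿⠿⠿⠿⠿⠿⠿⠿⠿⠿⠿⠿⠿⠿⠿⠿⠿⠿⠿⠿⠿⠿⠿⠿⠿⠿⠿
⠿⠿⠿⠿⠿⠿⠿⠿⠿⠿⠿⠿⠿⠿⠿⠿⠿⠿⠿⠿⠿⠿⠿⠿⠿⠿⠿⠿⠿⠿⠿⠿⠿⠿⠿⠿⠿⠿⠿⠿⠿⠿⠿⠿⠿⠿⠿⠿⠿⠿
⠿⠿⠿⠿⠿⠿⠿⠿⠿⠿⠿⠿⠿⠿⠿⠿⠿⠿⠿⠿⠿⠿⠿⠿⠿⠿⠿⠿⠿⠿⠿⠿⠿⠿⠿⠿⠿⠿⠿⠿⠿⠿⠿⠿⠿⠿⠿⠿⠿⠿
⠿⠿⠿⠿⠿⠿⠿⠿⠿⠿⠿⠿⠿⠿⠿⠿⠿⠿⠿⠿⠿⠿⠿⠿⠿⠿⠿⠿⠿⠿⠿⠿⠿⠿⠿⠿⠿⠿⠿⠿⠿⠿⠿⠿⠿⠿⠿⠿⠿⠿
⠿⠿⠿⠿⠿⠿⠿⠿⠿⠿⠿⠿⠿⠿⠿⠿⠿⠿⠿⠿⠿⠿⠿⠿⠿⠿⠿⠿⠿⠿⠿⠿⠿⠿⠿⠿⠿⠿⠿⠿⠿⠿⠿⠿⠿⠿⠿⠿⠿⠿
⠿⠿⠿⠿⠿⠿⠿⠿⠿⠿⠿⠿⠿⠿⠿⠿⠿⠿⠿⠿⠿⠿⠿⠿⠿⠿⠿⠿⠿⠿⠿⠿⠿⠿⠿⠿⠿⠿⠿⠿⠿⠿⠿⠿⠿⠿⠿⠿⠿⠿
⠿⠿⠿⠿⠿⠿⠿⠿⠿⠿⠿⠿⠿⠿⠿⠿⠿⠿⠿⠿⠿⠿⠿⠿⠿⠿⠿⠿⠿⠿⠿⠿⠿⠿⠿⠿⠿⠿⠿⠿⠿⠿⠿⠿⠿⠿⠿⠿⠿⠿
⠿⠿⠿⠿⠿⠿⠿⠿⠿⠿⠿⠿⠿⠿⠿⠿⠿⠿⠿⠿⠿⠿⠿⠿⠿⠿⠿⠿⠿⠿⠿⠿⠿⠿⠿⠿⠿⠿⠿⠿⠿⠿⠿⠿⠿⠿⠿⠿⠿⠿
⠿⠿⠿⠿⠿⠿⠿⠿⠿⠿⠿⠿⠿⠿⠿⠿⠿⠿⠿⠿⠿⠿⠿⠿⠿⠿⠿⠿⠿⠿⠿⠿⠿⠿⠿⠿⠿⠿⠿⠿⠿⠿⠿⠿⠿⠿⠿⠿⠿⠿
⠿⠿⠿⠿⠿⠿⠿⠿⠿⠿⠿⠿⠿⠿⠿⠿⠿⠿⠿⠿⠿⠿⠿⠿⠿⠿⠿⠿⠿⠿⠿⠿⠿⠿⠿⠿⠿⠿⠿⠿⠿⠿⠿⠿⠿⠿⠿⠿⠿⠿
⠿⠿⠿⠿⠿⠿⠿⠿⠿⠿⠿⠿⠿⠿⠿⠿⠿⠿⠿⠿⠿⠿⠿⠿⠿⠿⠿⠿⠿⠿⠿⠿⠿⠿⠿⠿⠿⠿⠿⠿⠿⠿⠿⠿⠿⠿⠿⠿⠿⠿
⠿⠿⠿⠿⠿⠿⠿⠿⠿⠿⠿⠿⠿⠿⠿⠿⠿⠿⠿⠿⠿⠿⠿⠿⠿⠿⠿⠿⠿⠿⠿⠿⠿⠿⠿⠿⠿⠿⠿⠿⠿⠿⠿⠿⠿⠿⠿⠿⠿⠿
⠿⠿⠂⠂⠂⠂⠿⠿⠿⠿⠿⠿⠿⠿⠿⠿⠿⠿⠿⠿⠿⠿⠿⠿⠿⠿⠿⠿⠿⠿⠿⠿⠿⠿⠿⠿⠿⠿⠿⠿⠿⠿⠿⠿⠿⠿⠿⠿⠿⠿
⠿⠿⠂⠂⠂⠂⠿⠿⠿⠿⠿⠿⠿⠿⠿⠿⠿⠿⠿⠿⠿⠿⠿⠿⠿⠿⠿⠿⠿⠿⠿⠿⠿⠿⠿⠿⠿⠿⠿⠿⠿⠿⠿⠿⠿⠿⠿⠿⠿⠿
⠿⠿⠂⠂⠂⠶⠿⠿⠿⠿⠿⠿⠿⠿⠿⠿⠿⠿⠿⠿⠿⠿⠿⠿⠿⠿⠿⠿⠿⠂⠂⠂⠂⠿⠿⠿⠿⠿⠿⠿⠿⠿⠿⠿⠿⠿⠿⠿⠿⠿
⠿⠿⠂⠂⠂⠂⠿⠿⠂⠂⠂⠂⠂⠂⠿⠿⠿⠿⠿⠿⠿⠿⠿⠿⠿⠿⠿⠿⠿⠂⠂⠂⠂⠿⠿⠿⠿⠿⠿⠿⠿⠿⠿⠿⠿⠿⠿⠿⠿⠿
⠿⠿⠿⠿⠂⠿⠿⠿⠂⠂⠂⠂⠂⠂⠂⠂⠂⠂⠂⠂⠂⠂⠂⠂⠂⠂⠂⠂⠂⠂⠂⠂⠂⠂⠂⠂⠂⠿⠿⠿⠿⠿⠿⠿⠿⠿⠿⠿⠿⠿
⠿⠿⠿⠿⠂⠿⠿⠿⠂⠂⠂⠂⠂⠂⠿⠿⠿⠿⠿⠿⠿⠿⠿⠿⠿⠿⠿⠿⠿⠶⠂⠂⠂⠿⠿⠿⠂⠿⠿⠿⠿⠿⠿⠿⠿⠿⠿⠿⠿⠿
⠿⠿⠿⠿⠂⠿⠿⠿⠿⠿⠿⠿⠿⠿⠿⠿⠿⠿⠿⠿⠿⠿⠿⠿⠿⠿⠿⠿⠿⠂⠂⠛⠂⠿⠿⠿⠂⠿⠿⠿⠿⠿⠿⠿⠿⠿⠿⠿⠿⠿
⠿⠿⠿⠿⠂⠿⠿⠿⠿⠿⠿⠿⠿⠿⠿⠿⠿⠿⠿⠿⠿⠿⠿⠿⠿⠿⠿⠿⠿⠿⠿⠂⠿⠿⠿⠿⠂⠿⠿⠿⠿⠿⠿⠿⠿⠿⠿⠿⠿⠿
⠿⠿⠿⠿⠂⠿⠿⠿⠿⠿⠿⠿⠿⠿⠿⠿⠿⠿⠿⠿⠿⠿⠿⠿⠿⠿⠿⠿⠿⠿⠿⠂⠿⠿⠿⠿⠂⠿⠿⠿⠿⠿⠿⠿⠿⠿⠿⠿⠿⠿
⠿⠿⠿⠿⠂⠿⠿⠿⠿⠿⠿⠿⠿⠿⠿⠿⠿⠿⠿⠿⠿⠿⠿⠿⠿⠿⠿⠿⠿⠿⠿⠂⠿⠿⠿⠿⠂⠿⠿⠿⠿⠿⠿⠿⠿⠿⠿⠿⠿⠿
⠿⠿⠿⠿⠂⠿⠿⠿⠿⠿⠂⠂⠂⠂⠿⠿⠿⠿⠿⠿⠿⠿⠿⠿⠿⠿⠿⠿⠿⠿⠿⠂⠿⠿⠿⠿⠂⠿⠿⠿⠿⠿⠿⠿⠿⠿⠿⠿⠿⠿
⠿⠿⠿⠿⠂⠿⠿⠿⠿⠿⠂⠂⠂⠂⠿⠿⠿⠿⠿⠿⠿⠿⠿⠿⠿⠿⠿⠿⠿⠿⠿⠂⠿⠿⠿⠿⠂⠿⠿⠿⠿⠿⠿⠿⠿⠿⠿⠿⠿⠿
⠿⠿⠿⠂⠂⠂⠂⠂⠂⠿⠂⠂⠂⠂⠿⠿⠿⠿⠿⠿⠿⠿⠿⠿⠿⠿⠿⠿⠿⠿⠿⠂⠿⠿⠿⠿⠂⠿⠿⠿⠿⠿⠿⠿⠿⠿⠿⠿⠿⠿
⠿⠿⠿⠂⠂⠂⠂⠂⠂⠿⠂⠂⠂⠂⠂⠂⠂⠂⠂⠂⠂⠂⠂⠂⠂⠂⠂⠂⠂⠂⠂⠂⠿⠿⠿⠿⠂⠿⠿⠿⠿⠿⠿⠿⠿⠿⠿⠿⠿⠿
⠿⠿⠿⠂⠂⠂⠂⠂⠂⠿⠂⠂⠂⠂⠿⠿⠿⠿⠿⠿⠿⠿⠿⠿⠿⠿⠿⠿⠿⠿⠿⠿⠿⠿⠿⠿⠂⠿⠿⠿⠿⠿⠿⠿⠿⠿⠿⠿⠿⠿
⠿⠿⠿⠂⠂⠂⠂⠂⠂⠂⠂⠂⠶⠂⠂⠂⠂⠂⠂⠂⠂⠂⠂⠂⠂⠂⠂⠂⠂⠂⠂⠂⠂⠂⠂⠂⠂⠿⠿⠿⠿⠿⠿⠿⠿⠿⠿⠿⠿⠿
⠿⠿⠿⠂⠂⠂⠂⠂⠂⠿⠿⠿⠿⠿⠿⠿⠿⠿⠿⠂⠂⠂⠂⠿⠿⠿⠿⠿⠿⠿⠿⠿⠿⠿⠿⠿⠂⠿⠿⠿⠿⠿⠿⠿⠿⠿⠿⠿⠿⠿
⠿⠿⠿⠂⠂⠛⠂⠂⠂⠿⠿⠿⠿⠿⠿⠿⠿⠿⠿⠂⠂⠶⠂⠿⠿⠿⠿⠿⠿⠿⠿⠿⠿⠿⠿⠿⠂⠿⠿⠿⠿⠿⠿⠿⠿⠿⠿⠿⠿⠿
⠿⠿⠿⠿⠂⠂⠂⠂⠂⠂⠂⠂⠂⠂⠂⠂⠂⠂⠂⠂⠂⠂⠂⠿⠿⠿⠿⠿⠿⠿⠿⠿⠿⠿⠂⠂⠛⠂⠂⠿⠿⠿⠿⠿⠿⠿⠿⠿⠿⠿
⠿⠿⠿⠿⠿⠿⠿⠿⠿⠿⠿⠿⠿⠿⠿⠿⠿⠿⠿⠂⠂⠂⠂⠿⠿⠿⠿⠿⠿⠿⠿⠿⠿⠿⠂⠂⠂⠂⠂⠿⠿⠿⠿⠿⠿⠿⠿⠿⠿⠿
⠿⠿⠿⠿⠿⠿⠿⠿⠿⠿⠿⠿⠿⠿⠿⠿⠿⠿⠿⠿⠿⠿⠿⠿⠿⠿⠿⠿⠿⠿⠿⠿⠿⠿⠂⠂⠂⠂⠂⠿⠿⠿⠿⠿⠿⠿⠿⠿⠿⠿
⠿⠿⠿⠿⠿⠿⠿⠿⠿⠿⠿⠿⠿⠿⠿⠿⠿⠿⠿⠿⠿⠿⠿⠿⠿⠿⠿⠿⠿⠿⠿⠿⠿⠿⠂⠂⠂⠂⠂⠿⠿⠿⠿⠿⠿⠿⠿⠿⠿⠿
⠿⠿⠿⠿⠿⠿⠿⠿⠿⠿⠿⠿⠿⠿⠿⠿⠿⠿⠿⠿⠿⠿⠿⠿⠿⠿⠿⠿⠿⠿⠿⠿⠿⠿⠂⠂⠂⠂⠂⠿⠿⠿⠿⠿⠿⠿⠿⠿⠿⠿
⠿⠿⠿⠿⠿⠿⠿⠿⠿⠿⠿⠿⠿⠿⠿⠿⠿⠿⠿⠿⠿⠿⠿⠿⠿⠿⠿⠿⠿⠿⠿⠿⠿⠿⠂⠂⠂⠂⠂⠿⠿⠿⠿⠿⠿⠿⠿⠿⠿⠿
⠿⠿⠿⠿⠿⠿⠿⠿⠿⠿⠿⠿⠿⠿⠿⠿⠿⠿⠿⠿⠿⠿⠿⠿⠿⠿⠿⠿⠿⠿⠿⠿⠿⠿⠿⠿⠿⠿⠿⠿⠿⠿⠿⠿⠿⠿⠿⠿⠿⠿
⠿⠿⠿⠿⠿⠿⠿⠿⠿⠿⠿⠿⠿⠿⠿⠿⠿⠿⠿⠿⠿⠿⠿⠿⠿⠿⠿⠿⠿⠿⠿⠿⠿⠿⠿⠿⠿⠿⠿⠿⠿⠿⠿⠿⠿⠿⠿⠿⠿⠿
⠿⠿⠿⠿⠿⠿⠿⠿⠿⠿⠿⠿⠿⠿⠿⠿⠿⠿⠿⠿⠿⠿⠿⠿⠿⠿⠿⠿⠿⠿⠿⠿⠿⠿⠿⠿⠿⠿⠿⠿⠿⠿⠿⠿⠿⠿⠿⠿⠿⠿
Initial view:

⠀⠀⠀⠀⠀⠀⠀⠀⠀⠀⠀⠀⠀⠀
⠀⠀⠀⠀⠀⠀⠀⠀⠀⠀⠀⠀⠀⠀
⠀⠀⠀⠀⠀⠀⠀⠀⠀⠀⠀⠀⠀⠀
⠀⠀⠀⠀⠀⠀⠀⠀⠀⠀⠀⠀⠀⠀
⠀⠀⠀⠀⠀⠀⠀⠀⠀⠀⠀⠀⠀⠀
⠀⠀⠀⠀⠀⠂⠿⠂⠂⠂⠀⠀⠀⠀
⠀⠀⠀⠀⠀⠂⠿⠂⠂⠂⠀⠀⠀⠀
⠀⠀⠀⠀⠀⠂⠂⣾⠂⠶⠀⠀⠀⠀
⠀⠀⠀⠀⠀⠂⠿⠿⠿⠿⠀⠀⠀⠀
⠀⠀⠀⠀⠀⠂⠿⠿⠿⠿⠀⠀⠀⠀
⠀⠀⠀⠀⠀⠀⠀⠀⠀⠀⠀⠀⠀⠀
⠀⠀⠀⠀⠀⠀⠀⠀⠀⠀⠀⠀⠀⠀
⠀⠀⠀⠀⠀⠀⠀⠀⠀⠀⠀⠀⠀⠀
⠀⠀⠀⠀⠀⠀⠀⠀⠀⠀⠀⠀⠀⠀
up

⠀⠀⠀⠀⠀⠀⠀⠀⠀⠀⠀⠀⠀⠀
⠀⠀⠀⠀⠀⠀⠀⠀⠀⠀⠀⠀⠀⠀
⠀⠀⠀⠀⠀⠀⠀⠀⠀⠀⠀⠀⠀⠀
⠀⠀⠀⠀⠀⠀⠀⠀⠀⠀⠀⠀⠀⠀
⠀⠀⠀⠀⠀⠀⠀⠀⠀⠀⠀⠀⠀⠀
⠀⠀⠀⠀⠀⠂⠿⠂⠂⠂⠀⠀⠀⠀
⠀⠀⠀⠀⠀⠂⠿⠂⠂⠂⠀⠀⠀⠀
⠀⠀⠀⠀⠀⠂⠿⣾⠂⠂⠀⠀⠀⠀
⠀⠀⠀⠀⠀⠂⠂⠂⠂⠶⠀⠀⠀⠀
⠀⠀⠀⠀⠀⠂⠿⠿⠿⠿⠀⠀⠀⠀
⠀⠀⠀⠀⠀⠂⠿⠿⠿⠿⠀⠀⠀⠀
⠀⠀⠀⠀⠀⠀⠀⠀⠀⠀⠀⠀⠀⠀
⠀⠀⠀⠀⠀⠀⠀⠀⠀⠀⠀⠀⠀⠀
⠀⠀⠀⠀⠀⠀⠀⠀⠀⠀⠀⠀⠀⠀

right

⠀⠀⠀⠀⠀⠀⠀⠀⠀⠀⠀⠀⠀⠀
⠀⠀⠀⠀⠀⠀⠀⠀⠀⠀⠀⠀⠀⠀
⠀⠀⠀⠀⠀⠀⠀⠀⠀⠀⠀⠀⠀⠀
⠀⠀⠀⠀⠀⠀⠀⠀⠀⠀⠀⠀⠀⠀
⠀⠀⠀⠀⠀⠀⠀⠀⠀⠀⠀⠀⠀⠀
⠀⠀⠀⠀⠂⠿⠂⠂⠂⠂⠀⠀⠀⠀
⠀⠀⠀⠀⠂⠿⠂⠂⠂⠂⠀⠀⠀⠀
⠀⠀⠀⠀⠂⠿⠂⣾⠂⠂⠀⠀⠀⠀
⠀⠀⠀⠀⠂⠂⠂⠂⠶⠂⠀⠀⠀⠀
⠀⠀⠀⠀⠂⠿⠿⠿⠿⠿⠀⠀⠀⠀
⠀⠀⠀⠀⠂⠿⠿⠿⠿⠀⠀⠀⠀⠀
⠀⠀⠀⠀⠀⠀⠀⠀⠀⠀⠀⠀⠀⠀
⠀⠀⠀⠀⠀⠀⠀⠀⠀⠀⠀⠀⠀⠀
⠀⠀⠀⠀⠀⠀⠀⠀⠀⠀⠀⠀⠀⠀

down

⠀⠀⠀⠀⠀⠀⠀⠀⠀⠀⠀⠀⠀⠀
⠀⠀⠀⠀⠀⠀⠀⠀⠀⠀⠀⠀⠀⠀
⠀⠀⠀⠀⠀⠀⠀⠀⠀⠀⠀⠀⠀⠀
⠀⠀⠀⠀⠀⠀⠀⠀⠀⠀⠀⠀⠀⠀
⠀⠀⠀⠀⠂⠿⠂⠂⠂⠂⠀⠀⠀⠀
⠀⠀⠀⠀⠂⠿⠂⠂⠂⠂⠀⠀⠀⠀
⠀⠀⠀⠀⠂⠿⠂⠂⠂⠂⠀⠀⠀⠀
⠀⠀⠀⠀⠂⠂⠂⣾⠶⠂⠀⠀⠀⠀
⠀⠀⠀⠀⠂⠿⠿⠿⠿⠿⠀⠀⠀⠀
⠀⠀⠀⠀⠂⠿⠿⠿⠿⠿⠀⠀⠀⠀
⠀⠀⠀⠀⠀⠀⠀⠀⠀⠀⠀⠀⠀⠀
⠀⠀⠀⠀⠀⠀⠀⠀⠀⠀⠀⠀⠀⠀
⠀⠀⠀⠀⠀⠀⠀⠀⠀⠀⠀⠀⠀⠀
⠀⠀⠀⠀⠀⠀⠀⠀⠀⠀⠀⠀⠀⠀

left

⠀⠀⠀⠀⠀⠀⠀⠀⠀⠀⠀⠀⠀⠀
⠀⠀⠀⠀⠀⠀⠀⠀⠀⠀⠀⠀⠀⠀
⠀⠀⠀⠀⠀⠀⠀⠀⠀⠀⠀⠀⠀⠀
⠀⠀⠀⠀⠀⠀⠀⠀⠀⠀⠀⠀⠀⠀
⠀⠀⠀⠀⠀⠂⠿⠂⠂⠂⠂⠀⠀⠀
⠀⠀⠀⠀⠀⠂⠿⠂⠂⠂⠂⠀⠀⠀
⠀⠀⠀⠀⠀⠂⠿⠂⠂⠂⠂⠀⠀⠀
⠀⠀⠀⠀⠀⠂⠂⣾⠂⠶⠂⠀⠀⠀
⠀⠀⠀⠀⠀⠂⠿⠿⠿⠿⠿⠀⠀⠀
⠀⠀⠀⠀⠀⠂⠿⠿⠿⠿⠿⠀⠀⠀
⠀⠀⠀⠀⠀⠀⠀⠀⠀⠀⠀⠀⠀⠀
⠀⠀⠀⠀⠀⠀⠀⠀⠀⠀⠀⠀⠀⠀
⠀⠀⠀⠀⠀⠀⠀⠀⠀⠀⠀⠀⠀⠀
⠀⠀⠀⠀⠀⠀⠀⠀⠀⠀⠀⠀⠀⠀

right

⠀⠀⠀⠀⠀⠀⠀⠀⠀⠀⠀⠀⠀⠀
⠀⠀⠀⠀⠀⠀⠀⠀⠀⠀⠀⠀⠀⠀
⠀⠀⠀⠀⠀⠀⠀⠀⠀⠀⠀⠀⠀⠀
⠀⠀⠀⠀⠀⠀⠀⠀⠀⠀⠀⠀⠀⠀
⠀⠀⠀⠀⠂⠿⠂⠂⠂⠂⠀⠀⠀⠀
⠀⠀⠀⠀⠂⠿⠂⠂⠂⠂⠀⠀⠀⠀
⠀⠀⠀⠀⠂⠿⠂⠂⠂⠂⠀⠀⠀⠀
⠀⠀⠀⠀⠂⠂⠂⣾⠶⠂⠀⠀⠀⠀
⠀⠀⠀⠀⠂⠿⠿⠿⠿⠿⠀⠀⠀⠀
⠀⠀⠀⠀⠂⠿⠿⠿⠿⠿⠀⠀⠀⠀
⠀⠀⠀⠀⠀⠀⠀⠀⠀⠀⠀⠀⠀⠀
⠀⠀⠀⠀⠀⠀⠀⠀⠀⠀⠀⠀⠀⠀
⠀⠀⠀⠀⠀⠀⠀⠀⠀⠀⠀⠀⠀⠀
⠀⠀⠀⠀⠀⠀⠀⠀⠀⠀⠀⠀⠀⠀

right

⠀⠀⠀⠀⠀⠀⠀⠀⠀⠀⠀⠀⠀⠀
⠀⠀⠀⠀⠀⠀⠀⠀⠀⠀⠀⠀⠀⠀
⠀⠀⠀⠀⠀⠀⠀⠀⠀⠀⠀⠀⠀⠀
⠀⠀⠀⠀⠀⠀⠀⠀⠀⠀⠀⠀⠀⠀
⠀⠀⠀⠂⠿⠂⠂⠂⠂⠀⠀⠀⠀⠀
⠀⠀⠀⠂⠿⠂⠂⠂⠂⠂⠀⠀⠀⠀
⠀⠀⠀⠂⠿⠂⠂⠂⠂⠿⠀⠀⠀⠀
⠀⠀⠀⠂⠂⠂⠂⣾⠂⠂⠀⠀⠀⠀
⠀⠀⠀⠂⠿⠿⠿⠿⠿⠿⠀⠀⠀⠀
⠀⠀⠀⠂⠿⠿⠿⠿⠿⠿⠀⠀⠀⠀
⠀⠀⠀⠀⠀⠀⠀⠀⠀⠀⠀⠀⠀⠀
⠀⠀⠀⠀⠀⠀⠀⠀⠀⠀⠀⠀⠀⠀
⠀⠀⠀⠀⠀⠀⠀⠀⠀⠀⠀⠀⠀⠀
⠀⠀⠀⠀⠀⠀⠀⠀⠀⠀⠀⠀⠀⠀

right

⠀⠀⠀⠀⠀⠀⠀⠀⠀⠀⠀⠀⠀⠀
⠀⠀⠀⠀⠀⠀⠀⠀⠀⠀⠀⠀⠀⠀
⠀⠀⠀⠀⠀⠀⠀⠀⠀⠀⠀⠀⠀⠀
⠀⠀⠀⠀⠀⠀⠀⠀⠀⠀⠀⠀⠀⠀
⠀⠀⠂⠿⠂⠂⠂⠂⠀⠀⠀⠀⠀⠀
⠀⠀⠂⠿⠂⠂⠂⠂⠂⠂⠀⠀⠀⠀
⠀⠀⠂⠿⠂⠂⠂⠂⠿⠿⠀⠀⠀⠀
⠀⠀⠂⠂⠂⠂⠶⣾⠂⠂⠀⠀⠀⠀
⠀⠀⠂⠿⠿⠿⠿⠿⠿⠿⠀⠀⠀⠀
⠀⠀⠂⠿⠿⠿⠿⠿⠿⠿⠀⠀⠀⠀
⠀⠀⠀⠀⠀⠀⠀⠀⠀⠀⠀⠀⠀⠀
⠀⠀⠀⠀⠀⠀⠀⠀⠀⠀⠀⠀⠀⠀
⠀⠀⠀⠀⠀⠀⠀⠀⠀⠀⠀⠀⠀⠀
⠀⠀⠀⠀⠀⠀⠀⠀⠀⠀⠀⠀⠀⠀

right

⠀⠀⠀⠀⠀⠀⠀⠀⠀⠀⠀⠀⠀⠀
⠀⠀⠀⠀⠀⠀⠀⠀⠀⠀⠀⠀⠀⠀
⠀⠀⠀⠀⠀⠀⠀⠀⠀⠀⠀⠀⠀⠀
⠀⠀⠀⠀⠀⠀⠀⠀⠀⠀⠀⠀⠀⠀
⠀⠂⠿⠂⠂⠂⠂⠀⠀⠀⠀⠀⠀⠀
⠀⠂⠿⠂⠂⠂⠂⠂⠂⠂⠀⠀⠀⠀
⠀⠂⠿⠂⠂⠂⠂⠿⠿⠿⠀⠀⠀⠀
⠀⠂⠂⠂⠂⠶⠂⣾⠂⠂⠀⠀⠀⠀
⠀⠂⠿⠿⠿⠿⠿⠿⠿⠿⠀⠀⠀⠀
⠀⠂⠿⠿⠿⠿⠿⠿⠿⠿⠀⠀⠀⠀
⠀⠀⠀⠀⠀⠀⠀⠀⠀⠀⠀⠀⠀⠀
⠀⠀⠀⠀⠀⠀⠀⠀⠀⠀⠀⠀⠀⠀
⠀⠀⠀⠀⠀⠀⠀⠀⠀⠀⠀⠀⠀⠀
⠀⠀⠀⠀⠀⠀⠀⠀⠀⠀⠀⠀⠀⠀

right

⠀⠀⠀⠀⠀⠀⠀⠀⠀⠀⠀⠀⠀⠀
⠀⠀⠀⠀⠀⠀⠀⠀⠀⠀⠀⠀⠀⠀
⠀⠀⠀⠀⠀⠀⠀⠀⠀⠀⠀⠀⠀⠀
⠀⠀⠀⠀⠀⠀⠀⠀⠀⠀⠀⠀⠀⠀
⠂⠿⠂⠂⠂⠂⠀⠀⠀⠀⠀⠀⠀⠀
⠂⠿⠂⠂⠂⠂⠂⠂⠂⠂⠀⠀⠀⠀
⠂⠿⠂⠂⠂⠂⠿⠿⠿⠿⠀⠀⠀⠀
⠂⠂⠂⠂⠶⠂⠂⣾⠂⠂⠀⠀⠀⠀
⠂⠿⠿⠿⠿⠿⠿⠿⠿⠿⠀⠀⠀⠀
⠂⠿⠿⠿⠿⠿⠿⠿⠿⠿⠀⠀⠀⠀
⠀⠀⠀⠀⠀⠀⠀⠀⠀⠀⠀⠀⠀⠀
⠀⠀⠀⠀⠀⠀⠀⠀⠀⠀⠀⠀⠀⠀
⠀⠀⠀⠀⠀⠀⠀⠀⠀⠀⠀⠀⠀⠀
⠀⠀⠀⠀⠀⠀⠀⠀⠀⠀⠀⠀⠀⠀

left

⠀⠀⠀⠀⠀⠀⠀⠀⠀⠀⠀⠀⠀⠀
⠀⠀⠀⠀⠀⠀⠀⠀⠀⠀⠀⠀⠀⠀
⠀⠀⠀⠀⠀⠀⠀⠀⠀⠀⠀⠀⠀⠀
⠀⠀⠀⠀⠀⠀⠀⠀⠀⠀⠀⠀⠀⠀
⠀⠂⠿⠂⠂⠂⠂⠀⠀⠀⠀⠀⠀⠀
⠀⠂⠿⠂⠂⠂⠂⠂⠂⠂⠂⠀⠀⠀
⠀⠂⠿⠂⠂⠂⠂⠿⠿⠿⠿⠀⠀⠀
⠀⠂⠂⠂⠂⠶⠂⣾⠂⠂⠂⠀⠀⠀
⠀⠂⠿⠿⠿⠿⠿⠿⠿⠿⠿⠀⠀⠀
⠀⠂⠿⠿⠿⠿⠿⠿⠿⠿⠿⠀⠀⠀
⠀⠀⠀⠀⠀⠀⠀⠀⠀⠀⠀⠀⠀⠀
⠀⠀⠀⠀⠀⠀⠀⠀⠀⠀⠀⠀⠀⠀
⠀⠀⠀⠀⠀⠀⠀⠀⠀⠀⠀⠀⠀⠀
⠀⠀⠀⠀⠀⠀⠀⠀⠀⠀⠀⠀⠀⠀

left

⠀⠀⠀⠀⠀⠀⠀⠀⠀⠀⠀⠀⠀⠀
⠀⠀⠀⠀⠀⠀⠀⠀⠀⠀⠀⠀⠀⠀
⠀⠀⠀⠀⠀⠀⠀⠀⠀⠀⠀⠀⠀⠀
⠀⠀⠀⠀⠀⠀⠀⠀⠀⠀⠀⠀⠀⠀
⠀⠀⠂⠿⠂⠂⠂⠂⠀⠀⠀⠀⠀⠀
⠀⠀⠂⠿⠂⠂⠂⠂⠂⠂⠂⠂⠀⠀
⠀⠀⠂⠿⠂⠂⠂⠂⠿⠿⠿⠿⠀⠀
⠀⠀⠂⠂⠂⠂⠶⣾⠂⠂⠂⠂⠀⠀
⠀⠀⠂⠿⠿⠿⠿⠿⠿⠿⠿⠿⠀⠀
⠀⠀⠂⠿⠿⠿⠿⠿⠿⠿⠿⠿⠀⠀
⠀⠀⠀⠀⠀⠀⠀⠀⠀⠀⠀⠀⠀⠀
⠀⠀⠀⠀⠀⠀⠀⠀⠀⠀⠀⠀⠀⠀
⠀⠀⠀⠀⠀⠀⠀⠀⠀⠀⠀⠀⠀⠀
⠀⠀⠀⠀⠀⠀⠀⠀⠀⠀⠀⠀⠀⠀

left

⠀⠀⠀⠀⠀⠀⠀⠀⠀⠀⠀⠀⠀⠀
⠀⠀⠀⠀⠀⠀⠀⠀⠀⠀⠀⠀⠀⠀
⠀⠀⠀⠀⠀⠀⠀⠀⠀⠀⠀⠀⠀⠀
⠀⠀⠀⠀⠀⠀⠀⠀⠀⠀⠀⠀⠀⠀
⠀⠀⠀⠂⠿⠂⠂⠂⠂⠀⠀⠀⠀⠀
⠀⠀⠀⠂⠿⠂⠂⠂⠂⠂⠂⠂⠂⠀
⠀⠀⠀⠂⠿⠂⠂⠂⠂⠿⠿⠿⠿⠀
⠀⠀⠀⠂⠂⠂⠂⣾⠂⠂⠂⠂⠂⠀
⠀⠀⠀⠂⠿⠿⠿⠿⠿⠿⠿⠿⠿⠀
⠀⠀⠀⠂⠿⠿⠿⠿⠿⠿⠿⠿⠿⠀
⠀⠀⠀⠀⠀⠀⠀⠀⠀⠀⠀⠀⠀⠀
⠀⠀⠀⠀⠀⠀⠀⠀⠀⠀⠀⠀⠀⠀
⠀⠀⠀⠀⠀⠀⠀⠀⠀⠀⠀⠀⠀⠀
⠀⠀⠀⠀⠀⠀⠀⠀⠀⠀⠀⠀⠀⠀

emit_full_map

⠂⠿⠂⠂⠂⠂⠀⠀⠀⠀
⠂⠿⠂⠂⠂⠂⠂⠂⠂⠂
⠂⠿⠂⠂⠂⠂⠿⠿⠿⠿
⠂⠂⠂⠂⣾⠂⠂⠂⠂⠂
⠂⠿⠿⠿⠿⠿⠿⠿⠿⠿
⠂⠿⠿⠿⠿⠿⠿⠿⠿⠿

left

⠀⠀⠀⠀⠀⠀⠀⠀⠀⠀⠀⠀⠀⠀
⠀⠀⠀⠀⠀⠀⠀⠀⠀⠀⠀⠀⠀⠀
⠀⠀⠀⠀⠀⠀⠀⠀⠀⠀⠀⠀⠀⠀
⠀⠀⠀⠀⠀⠀⠀⠀⠀⠀⠀⠀⠀⠀
⠀⠀⠀⠀⠂⠿⠂⠂⠂⠂⠀⠀⠀⠀
⠀⠀⠀⠀⠂⠿⠂⠂⠂⠂⠂⠂⠂⠂
⠀⠀⠀⠀⠂⠿⠂⠂⠂⠂⠿⠿⠿⠿
⠀⠀⠀⠀⠂⠂⠂⣾⠶⠂⠂⠂⠂⠂
⠀⠀⠀⠀⠂⠿⠿⠿⠿⠿⠿⠿⠿⠿
⠀⠀⠀⠀⠂⠿⠿⠿⠿⠿⠿⠿⠿⠿
⠀⠀⠀⠀⠀⠀⠀⠀⠀⠀⠀⠀⠀⠀
⠀⠀⠀⠀⠀⠀⠀⠀⠀⠀⠀⠀⠀⠀
⠀⠀⠀⠀⠀⠀⠀⠀⠀⠀⠀⠀⠀⠀
⠀⠀⠀⠀⠀⠀⠀⠀⠀⠀⠀⠀⠀⠀

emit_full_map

⠂⠿⠂⠂⠂⠂⠀⠀⠀⠀
⠂⠿⠂⠂⠂⠂⠂⠂⠂⠂
⠂⠿⠂⠂⠂⠂⠿⠿⠿⠿
⠂⠂⠂⣾⠶⠂⠂⠂⠂⠂
⠂⠿⠿⠿⠿⠿⠿⠿⠿⠿
⠂⠿⠿⠿⠿⠿⠿⠿⠿⠿
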